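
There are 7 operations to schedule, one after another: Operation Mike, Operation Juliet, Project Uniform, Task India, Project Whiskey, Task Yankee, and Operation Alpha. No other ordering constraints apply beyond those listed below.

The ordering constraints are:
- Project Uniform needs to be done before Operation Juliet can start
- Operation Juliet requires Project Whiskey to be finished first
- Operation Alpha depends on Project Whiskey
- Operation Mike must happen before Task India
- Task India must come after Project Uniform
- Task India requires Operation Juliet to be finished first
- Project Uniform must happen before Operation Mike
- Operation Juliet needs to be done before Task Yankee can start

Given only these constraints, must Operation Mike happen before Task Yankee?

Operation Mike and Task Yankee are not related by any chain of constraints.
A valid ordering placing Task Yankee before Operation Mike exists, so the answer is no.

No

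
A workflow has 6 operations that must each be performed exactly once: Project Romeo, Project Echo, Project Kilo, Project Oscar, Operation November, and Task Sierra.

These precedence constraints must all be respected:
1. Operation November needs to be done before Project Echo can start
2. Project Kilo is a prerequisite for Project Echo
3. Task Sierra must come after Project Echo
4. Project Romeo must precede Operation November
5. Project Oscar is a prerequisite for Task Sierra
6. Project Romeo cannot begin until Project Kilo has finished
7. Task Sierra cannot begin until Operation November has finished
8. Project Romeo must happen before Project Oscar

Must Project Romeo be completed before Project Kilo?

In fact the dependencies run the other way: Project Kilo → Project Romeo.
So Project Romeo does not have to come before Project Kilo — it cannot.

No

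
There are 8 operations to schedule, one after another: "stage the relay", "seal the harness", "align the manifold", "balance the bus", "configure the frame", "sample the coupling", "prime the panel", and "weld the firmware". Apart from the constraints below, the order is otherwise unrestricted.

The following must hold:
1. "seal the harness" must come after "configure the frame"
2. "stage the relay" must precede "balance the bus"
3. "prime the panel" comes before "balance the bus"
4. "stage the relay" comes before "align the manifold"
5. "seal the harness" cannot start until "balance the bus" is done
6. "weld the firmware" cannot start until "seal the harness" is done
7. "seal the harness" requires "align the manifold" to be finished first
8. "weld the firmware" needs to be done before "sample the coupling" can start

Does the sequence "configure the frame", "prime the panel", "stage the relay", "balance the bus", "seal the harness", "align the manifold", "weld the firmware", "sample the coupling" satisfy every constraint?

No

The sequence places "seal the harness" ahead of "align the manifold".
That contradicts the constraint that "align the manifold" must precede "seal the harness".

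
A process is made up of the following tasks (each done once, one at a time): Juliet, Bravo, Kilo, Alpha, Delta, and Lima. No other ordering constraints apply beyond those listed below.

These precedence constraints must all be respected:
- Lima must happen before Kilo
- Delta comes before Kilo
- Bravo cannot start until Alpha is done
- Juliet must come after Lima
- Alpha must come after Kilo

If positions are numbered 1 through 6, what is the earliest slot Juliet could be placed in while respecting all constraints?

The only task forced before Juliet (directly or transitively) is Lima.
So at minimum 1 task comes before Juliet, putting Juliet no earlier than position 2. That position is achievable by scheduling exactly that predecessor first.

2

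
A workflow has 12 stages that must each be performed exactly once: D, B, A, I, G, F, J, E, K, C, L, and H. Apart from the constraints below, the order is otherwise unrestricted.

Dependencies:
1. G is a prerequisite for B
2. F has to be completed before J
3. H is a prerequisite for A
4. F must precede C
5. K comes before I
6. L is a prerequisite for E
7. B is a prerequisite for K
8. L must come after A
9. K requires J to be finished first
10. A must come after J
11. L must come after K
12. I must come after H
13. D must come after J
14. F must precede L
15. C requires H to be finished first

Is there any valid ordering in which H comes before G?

No chain of constraints runs from G to H, so G is not required to come first.
So a valid ordering placing H earlier than G exists.

Yes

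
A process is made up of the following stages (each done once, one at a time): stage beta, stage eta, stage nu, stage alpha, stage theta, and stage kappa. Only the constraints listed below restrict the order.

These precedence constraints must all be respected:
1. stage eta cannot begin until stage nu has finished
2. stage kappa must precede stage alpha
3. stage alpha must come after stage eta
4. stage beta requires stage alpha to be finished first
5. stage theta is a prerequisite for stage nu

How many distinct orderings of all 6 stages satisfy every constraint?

4

The stages with no prerequisites are stage theta, stage kappa; any of them can be placed first.
Systematically extending each partial ordering one stage at a time and counting, there are 4 complete orderings.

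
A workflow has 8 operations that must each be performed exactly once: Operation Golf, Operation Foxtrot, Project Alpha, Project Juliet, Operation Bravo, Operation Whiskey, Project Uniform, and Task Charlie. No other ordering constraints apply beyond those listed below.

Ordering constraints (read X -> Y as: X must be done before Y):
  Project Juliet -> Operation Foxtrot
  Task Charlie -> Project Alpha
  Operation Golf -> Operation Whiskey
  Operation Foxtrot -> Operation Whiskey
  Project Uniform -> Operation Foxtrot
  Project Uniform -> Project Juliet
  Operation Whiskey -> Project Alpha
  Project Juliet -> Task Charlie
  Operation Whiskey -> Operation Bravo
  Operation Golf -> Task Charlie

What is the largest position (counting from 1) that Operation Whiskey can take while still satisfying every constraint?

Following every chain forward from Operation Whiskey, the operations that must come later are Project Alpha, Operation Bravo — 2 of them.
So at least 2 operations follow Operation Whiskey, putting Operation Whiskey no later than position 6. That position is achievable by scheduling everything else first.

6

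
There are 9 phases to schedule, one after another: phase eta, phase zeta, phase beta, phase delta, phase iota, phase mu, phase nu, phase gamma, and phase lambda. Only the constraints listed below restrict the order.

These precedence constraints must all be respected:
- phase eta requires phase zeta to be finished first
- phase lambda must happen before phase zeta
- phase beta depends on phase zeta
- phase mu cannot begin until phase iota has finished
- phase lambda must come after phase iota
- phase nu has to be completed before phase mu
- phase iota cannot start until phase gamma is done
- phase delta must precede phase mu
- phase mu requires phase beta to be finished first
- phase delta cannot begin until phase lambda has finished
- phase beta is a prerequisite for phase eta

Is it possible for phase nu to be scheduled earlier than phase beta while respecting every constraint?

No chain of constraints runs from phase beta to phase nu, so phase beta is not required to come first.
So a valid ordering placing phase nu earlier than phase beta exists.

Yes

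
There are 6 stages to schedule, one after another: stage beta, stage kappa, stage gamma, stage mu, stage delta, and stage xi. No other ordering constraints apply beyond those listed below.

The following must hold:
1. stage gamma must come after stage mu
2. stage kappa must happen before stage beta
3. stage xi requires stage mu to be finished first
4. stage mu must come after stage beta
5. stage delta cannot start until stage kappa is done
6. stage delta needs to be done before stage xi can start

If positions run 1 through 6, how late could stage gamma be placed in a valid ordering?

6

Stage gamma has no required successors, so nothing stops it from going last (position 6).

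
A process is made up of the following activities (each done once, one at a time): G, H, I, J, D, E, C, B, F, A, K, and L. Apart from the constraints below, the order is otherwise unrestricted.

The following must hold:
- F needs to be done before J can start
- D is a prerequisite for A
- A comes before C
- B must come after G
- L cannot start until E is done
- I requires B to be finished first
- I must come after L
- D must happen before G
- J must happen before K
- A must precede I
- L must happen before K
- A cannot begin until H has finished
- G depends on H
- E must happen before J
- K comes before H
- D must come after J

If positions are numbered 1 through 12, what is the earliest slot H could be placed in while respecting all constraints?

The activities that are forced before H, directly or transitively, are J, E, F, K, L. That's 5 activities.
With 5 mandatory predecessors, the earliest H can sit is position 5+1 = 6, and placing just those 5 first achieves it.

6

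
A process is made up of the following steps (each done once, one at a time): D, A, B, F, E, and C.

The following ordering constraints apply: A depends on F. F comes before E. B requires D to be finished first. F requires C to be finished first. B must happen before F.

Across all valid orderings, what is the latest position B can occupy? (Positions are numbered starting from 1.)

The steps that are forced after B, directly or by a chain of constraints, are A, F, E. That's 3 steps.
With 3 mandatory successors out of 6 steps total, the latest slot for B is 6−3 = 3, and it's reachable by doing all non-successors before B.

3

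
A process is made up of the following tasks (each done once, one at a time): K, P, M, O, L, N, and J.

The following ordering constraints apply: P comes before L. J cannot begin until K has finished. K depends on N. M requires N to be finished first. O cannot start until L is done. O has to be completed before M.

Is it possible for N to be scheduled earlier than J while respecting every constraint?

Every valid ordering already has N before J (the constraints require it), so in particular at least one does.

Yes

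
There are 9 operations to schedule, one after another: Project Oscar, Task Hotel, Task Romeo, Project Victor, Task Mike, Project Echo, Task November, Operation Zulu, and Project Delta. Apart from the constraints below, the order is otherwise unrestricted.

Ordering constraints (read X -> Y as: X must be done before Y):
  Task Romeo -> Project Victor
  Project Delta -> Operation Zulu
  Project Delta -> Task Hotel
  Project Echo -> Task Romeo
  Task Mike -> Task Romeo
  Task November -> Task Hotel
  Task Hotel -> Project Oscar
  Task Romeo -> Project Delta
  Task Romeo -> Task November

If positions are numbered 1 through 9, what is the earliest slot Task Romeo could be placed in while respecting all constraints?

3

The operations that are forced before Task Romeo, directly or transitively, are Task Mike, Project Echo. That's 2 operations.
So at minimum 2 operations come before Task Romeo, putting Task Romeo no earlier than position 3. That position is achievable by scheduling exactly those predecessors first.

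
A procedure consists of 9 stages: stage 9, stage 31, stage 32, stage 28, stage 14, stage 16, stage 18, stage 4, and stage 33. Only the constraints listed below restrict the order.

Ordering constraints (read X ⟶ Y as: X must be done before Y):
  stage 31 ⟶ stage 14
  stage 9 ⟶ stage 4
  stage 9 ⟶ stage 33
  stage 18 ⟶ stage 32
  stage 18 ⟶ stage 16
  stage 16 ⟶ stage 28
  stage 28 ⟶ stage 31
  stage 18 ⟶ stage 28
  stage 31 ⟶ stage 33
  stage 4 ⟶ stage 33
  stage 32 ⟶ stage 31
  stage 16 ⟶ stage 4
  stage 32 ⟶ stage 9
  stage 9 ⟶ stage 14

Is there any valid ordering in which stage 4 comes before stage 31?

Yes

No chain of constraints runs from stage 31 to stage 4, so stage 31 is not required to come first.
That means at least one valid schedule has stage 4 before stage 31.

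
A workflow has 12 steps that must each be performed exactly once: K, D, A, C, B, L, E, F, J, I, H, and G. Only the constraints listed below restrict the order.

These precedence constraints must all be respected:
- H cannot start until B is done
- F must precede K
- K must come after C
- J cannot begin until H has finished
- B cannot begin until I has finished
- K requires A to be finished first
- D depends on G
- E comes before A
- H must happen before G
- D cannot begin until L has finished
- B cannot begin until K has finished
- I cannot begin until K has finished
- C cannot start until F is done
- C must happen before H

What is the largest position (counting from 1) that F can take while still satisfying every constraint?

Every step that must follow F has to come after it. Tracing all chains starting from F, those steps are: K, D, C, B, J, I, H, G — 8 in total.
With 8 mandatory successors out of 12 steps total, the latest slot for F is 12−8 = 4, and it's reachable by doing all non-successors before F.

4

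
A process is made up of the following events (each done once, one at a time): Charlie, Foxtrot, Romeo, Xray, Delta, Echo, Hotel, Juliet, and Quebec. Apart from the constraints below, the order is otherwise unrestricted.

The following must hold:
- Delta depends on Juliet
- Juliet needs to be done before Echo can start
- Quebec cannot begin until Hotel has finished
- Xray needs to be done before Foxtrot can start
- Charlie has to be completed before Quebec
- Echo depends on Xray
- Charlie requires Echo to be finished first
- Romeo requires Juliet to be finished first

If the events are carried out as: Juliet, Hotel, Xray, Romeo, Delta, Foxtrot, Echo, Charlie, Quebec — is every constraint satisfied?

Checking each listed constraint against this order: for instance, Hotel is in position 2 and Quebec in position 9, so that constraint holds — and the remaining constraints check out the same way.

Yes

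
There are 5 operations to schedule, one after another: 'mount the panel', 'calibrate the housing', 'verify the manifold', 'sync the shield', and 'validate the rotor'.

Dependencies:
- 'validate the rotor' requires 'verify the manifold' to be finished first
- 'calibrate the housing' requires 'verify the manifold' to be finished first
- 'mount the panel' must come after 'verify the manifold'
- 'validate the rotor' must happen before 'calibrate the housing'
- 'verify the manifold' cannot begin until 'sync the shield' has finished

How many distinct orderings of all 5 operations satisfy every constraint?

3

Only 'sync the shield' has no prerequisites, so it must go first.
Systematically extending each partial ordering one operation at a time and counting, there are 3 complete orderings.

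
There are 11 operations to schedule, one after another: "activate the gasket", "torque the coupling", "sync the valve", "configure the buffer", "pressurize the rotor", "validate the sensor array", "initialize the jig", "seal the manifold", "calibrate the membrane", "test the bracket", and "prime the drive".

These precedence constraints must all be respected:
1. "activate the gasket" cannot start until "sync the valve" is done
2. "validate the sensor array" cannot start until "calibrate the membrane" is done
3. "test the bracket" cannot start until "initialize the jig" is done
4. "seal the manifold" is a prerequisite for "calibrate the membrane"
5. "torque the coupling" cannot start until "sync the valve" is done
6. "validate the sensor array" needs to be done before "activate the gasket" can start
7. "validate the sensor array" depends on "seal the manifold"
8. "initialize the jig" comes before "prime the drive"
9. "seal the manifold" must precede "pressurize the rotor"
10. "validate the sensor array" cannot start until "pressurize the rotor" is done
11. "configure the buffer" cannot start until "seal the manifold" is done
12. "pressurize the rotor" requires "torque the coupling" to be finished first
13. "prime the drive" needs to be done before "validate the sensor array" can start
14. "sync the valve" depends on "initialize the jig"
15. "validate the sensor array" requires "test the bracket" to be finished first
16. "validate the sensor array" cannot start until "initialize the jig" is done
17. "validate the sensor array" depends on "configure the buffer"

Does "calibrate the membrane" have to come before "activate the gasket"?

Following the dependencies: "calibrate the membrane" → "validate the sensor array" → "activate the gasket".
That forces "calibrate the membrane" before "activate the gasket" in every valid schedule.

Yes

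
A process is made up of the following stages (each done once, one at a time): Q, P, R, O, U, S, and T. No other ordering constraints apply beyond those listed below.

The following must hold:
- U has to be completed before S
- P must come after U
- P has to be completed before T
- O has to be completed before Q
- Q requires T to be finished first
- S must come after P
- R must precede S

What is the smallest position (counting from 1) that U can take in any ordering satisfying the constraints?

U has no prerequisites at all, so it can go in position 1.

1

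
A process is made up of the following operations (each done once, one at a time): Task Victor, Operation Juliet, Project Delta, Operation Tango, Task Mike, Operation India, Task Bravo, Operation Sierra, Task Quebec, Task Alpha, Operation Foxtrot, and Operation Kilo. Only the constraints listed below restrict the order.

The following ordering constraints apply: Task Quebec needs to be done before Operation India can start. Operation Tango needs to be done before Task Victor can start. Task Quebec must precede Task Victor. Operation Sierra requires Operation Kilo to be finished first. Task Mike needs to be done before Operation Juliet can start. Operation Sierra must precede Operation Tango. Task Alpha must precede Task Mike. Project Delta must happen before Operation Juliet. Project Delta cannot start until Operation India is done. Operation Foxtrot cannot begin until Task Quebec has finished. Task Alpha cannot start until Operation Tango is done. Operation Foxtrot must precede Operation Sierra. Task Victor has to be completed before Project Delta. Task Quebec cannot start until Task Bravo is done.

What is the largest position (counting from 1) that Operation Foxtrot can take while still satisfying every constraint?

5

Following every chain forward from Operation Foxtrot, the operations that must come later are Task Victor, Operation Juliet, Project Delta, Operation Tango, Task Mike, Operation Sierra, Task Alpha — 7 of them.
With 7 mandatory successors out of 12 operations total, the latest slot for Operation Foxtrot is 12−7 = 5, and it's reachable by doing all non-successors before Operation Foxtrot.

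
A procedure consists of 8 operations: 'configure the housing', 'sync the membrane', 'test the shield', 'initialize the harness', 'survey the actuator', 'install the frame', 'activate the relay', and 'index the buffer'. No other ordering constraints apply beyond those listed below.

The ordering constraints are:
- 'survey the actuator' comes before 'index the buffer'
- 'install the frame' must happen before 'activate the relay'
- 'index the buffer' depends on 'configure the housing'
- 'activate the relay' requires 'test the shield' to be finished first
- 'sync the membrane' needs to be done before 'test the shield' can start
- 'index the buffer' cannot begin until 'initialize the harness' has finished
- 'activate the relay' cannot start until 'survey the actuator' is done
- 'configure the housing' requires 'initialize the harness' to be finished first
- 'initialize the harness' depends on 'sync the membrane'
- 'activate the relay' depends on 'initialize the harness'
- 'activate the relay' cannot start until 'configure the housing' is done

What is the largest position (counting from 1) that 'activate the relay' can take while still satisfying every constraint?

8

Nothing depends on 'activate the relay', so it can be the final operation, position 8.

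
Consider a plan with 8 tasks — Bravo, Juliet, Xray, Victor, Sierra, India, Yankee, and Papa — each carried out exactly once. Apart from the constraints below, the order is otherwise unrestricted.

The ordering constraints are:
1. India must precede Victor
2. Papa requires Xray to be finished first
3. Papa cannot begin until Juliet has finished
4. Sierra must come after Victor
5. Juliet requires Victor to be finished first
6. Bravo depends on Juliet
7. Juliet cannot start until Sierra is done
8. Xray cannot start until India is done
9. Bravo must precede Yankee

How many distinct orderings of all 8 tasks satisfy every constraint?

15

Only India has no prerequisites, so it must go first.
Counting all ways to extend the partial order to a total order gives 15.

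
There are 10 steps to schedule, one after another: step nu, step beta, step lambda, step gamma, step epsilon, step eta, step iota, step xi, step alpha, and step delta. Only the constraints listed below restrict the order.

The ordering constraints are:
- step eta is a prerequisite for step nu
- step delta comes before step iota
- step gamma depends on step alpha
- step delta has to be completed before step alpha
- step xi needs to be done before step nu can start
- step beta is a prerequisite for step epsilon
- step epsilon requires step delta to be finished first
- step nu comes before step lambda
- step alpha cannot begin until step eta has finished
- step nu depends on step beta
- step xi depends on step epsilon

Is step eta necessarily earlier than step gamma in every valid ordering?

Following the dependencies: step eta → step alpha → step gamma.
Hence step eta necessarily comes before step gamma.

Yes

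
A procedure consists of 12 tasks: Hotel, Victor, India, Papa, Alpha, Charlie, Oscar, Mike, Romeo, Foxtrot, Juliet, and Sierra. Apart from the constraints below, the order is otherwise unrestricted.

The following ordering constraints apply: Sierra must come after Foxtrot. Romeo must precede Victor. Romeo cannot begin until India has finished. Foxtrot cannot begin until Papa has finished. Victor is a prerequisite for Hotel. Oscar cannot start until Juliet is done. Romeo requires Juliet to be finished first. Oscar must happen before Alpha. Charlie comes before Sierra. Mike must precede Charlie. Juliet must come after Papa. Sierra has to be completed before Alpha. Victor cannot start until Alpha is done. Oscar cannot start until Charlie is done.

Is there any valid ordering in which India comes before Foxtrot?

Yes

Nothing in the constraints forces Foxtrot before India — there is no chain from Foxtrot to India.
That means at least one valid schedule has India before Foxtrot.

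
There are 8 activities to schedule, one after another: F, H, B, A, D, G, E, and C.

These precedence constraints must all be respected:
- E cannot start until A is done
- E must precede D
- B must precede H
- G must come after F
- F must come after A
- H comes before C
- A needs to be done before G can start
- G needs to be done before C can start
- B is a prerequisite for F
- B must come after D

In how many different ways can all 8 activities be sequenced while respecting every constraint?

Only A has no prerequisites, so it must go first.
Systematically extending each partial ordering one activity at a time and counting, there are 3 complete orderings.

3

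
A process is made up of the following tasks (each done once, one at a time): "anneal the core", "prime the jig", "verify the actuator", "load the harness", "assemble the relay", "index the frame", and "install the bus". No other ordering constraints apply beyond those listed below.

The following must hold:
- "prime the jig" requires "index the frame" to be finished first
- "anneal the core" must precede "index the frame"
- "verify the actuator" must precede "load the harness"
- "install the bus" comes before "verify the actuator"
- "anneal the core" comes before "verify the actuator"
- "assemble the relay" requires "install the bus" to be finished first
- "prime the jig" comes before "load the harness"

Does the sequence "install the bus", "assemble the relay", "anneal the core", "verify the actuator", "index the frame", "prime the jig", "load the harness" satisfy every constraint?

Yes

Every stated constraint is respected: "verify the actuator" sits at position 4, ahead of "load the harness" at position 7, and each of the other listed pairs likewise has the predecessor earlier in the sequence.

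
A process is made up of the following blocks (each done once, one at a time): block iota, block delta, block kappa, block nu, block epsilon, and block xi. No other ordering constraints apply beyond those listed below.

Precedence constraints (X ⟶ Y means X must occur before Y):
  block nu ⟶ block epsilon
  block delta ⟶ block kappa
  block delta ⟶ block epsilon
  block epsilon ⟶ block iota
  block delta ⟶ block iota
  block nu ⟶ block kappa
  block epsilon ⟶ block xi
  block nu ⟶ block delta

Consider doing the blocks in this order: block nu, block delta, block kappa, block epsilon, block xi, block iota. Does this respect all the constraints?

Yes

Going through the constraints one by one, each required predecessor appears earlier in the sequence than its dependent — e.g. block delta (position 2) is before block iota (position 6), as required.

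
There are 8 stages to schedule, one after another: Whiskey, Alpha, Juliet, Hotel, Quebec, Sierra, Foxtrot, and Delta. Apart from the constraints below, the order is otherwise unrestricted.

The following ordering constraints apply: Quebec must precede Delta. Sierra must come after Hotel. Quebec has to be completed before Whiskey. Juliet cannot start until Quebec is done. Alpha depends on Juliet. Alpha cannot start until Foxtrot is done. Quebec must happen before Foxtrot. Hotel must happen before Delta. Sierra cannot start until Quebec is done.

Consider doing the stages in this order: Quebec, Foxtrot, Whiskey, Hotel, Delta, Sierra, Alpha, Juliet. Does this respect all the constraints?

No

In the proposed order, Alpha appears before Juliet.
That contradicts the constraint that Juliet must precede Alpha.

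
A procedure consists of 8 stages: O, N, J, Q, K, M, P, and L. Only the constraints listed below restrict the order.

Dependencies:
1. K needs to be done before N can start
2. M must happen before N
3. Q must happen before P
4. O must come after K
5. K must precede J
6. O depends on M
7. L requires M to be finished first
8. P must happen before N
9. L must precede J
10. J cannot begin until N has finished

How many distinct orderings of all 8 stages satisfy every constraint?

191

3 stages have no prerequisites (Q, K, M), so any of them could come first.
Systematically extending each partial ordering one stage at a time and counting, there are 191 complete orderings.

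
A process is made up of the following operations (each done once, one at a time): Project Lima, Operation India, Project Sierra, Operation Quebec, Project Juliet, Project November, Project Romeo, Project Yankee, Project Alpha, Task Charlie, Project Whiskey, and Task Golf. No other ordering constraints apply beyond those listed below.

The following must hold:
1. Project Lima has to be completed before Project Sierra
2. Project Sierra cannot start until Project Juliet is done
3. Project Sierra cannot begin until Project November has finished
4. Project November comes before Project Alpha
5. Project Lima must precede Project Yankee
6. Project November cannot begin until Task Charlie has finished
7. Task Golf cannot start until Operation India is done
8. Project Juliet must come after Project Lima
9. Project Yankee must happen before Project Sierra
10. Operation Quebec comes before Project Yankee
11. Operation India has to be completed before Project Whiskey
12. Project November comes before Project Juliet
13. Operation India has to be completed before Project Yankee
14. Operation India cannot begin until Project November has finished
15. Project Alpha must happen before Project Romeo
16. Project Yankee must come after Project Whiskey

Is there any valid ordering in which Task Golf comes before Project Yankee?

Nothing in the constraints forces Project Yankee before Task Golf — there is no chain from Project Yankee to Task Golf.
So a valid ordering placing Task Golf earlier than Project Yankee exists.

Yes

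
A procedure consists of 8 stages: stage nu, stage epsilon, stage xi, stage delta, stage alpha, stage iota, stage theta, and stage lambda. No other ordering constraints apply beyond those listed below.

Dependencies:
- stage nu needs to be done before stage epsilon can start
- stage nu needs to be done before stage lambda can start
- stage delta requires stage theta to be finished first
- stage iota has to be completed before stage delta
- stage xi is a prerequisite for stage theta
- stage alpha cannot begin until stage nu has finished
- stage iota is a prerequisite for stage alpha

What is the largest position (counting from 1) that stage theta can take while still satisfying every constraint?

Following the constraints forward from stage theta, its only required successor is stage delta.
With 1 mandatory successor out of 8 stages total, the latest slot for stage theta is 8−1 = 7, and it's reachable by doing all non-successors before stage theta.

7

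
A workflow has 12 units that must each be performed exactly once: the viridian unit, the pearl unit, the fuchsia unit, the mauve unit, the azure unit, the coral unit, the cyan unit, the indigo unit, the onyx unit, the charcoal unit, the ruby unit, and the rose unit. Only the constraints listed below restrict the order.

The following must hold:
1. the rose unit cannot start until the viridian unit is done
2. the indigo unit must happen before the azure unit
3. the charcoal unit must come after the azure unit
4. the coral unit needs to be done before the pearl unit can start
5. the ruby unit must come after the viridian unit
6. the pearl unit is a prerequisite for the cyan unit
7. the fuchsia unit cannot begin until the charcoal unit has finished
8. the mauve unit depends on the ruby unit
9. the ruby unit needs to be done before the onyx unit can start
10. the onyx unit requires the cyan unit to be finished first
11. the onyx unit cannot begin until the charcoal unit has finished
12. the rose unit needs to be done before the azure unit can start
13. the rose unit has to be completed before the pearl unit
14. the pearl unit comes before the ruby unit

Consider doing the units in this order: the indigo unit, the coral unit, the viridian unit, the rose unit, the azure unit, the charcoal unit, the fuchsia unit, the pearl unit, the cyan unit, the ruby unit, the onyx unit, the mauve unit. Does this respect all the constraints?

Yes

Every stated constraint is respected: the viridian unit sits at position 3, ahead of the ruby unit at position 10, and each of the other listed pairs likewise has the predecessor earlier in the sequence.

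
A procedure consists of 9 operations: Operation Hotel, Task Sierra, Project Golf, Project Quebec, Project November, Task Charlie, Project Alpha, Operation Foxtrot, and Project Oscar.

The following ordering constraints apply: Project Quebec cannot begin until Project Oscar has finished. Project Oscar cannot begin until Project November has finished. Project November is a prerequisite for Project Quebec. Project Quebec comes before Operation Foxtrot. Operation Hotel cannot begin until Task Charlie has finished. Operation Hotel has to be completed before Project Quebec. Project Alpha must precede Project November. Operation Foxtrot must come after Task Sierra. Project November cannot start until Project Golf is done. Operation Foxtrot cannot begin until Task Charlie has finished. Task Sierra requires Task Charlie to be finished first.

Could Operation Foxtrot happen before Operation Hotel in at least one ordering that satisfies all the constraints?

There is a dependency chain Operation Hotel → Project Quebec → Operation Foxtrot, so Operation Foxtrot always comes after Operation Hotel.
Hence Operation Foxtrot can never be scheduled before Operation Hotel.

No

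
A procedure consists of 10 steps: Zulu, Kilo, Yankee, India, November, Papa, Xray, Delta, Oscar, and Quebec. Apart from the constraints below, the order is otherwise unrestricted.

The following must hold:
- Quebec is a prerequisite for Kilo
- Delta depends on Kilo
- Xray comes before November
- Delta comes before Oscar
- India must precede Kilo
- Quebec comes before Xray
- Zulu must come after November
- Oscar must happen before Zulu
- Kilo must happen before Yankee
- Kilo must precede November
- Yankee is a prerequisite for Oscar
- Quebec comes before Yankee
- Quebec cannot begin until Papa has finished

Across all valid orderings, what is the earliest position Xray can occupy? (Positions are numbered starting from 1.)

3

Every step that must precede Xray has to come before it. Tracing all chains that end at Xray, those steps are: Papa, Quebec — 2 in total.
So at minimum 2 steps come before Xray, putting Xray no earlier than position 3. That position is achievable by scheduling exactly those predecessors first.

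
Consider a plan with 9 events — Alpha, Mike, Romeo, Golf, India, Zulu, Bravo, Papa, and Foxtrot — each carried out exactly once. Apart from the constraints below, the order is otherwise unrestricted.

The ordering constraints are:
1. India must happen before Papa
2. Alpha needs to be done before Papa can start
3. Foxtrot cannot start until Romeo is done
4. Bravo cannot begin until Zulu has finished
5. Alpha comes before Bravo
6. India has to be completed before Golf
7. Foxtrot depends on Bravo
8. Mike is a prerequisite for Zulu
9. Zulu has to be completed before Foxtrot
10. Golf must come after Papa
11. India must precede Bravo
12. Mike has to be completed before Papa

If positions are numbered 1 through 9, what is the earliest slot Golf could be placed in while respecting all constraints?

5

The events that are forced before Golf, directly or transitively, are Alpha, Mike, India, Papa. That's 4 events.
With 4 mandatory predecessors, the earliest Golf can sit is position 4+1 = 5, and placing just those 4 first achieves it.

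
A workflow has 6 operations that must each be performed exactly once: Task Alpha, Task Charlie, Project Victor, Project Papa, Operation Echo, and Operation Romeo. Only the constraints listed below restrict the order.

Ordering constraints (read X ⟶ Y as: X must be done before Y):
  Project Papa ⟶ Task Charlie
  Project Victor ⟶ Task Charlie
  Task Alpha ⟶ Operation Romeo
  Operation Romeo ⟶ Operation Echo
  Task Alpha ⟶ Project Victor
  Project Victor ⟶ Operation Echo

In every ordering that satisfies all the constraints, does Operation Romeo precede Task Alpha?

No

In fact the dependencies run the other way: Task Alpha → Operation Romeo.
So Operation Romeo does not have to come before Task Alpha — it cannot.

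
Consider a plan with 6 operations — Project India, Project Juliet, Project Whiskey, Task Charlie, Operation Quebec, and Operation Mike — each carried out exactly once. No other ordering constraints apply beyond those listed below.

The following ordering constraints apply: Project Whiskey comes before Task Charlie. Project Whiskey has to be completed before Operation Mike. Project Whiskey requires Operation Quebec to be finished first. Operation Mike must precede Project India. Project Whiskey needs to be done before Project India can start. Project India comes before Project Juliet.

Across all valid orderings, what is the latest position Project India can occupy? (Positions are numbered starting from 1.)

5

The only operation forced after Project India (directly or by a chain) is Project Juliet.
So at least 1 operation follows Project India, putting Project India no later than position 5. That position is achievable by scheduling everything else first.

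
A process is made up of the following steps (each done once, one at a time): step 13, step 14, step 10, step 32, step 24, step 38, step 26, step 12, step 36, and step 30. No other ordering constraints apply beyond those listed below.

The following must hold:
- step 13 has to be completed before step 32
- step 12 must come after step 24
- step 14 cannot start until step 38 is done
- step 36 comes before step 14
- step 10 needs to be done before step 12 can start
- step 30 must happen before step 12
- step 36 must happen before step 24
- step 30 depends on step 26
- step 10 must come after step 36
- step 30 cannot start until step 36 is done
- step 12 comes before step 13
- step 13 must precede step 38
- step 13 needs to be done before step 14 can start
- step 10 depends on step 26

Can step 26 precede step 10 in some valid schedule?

Yes

Step 26 is actually forced before step 10 by the constraints, so certainly some valid ordering has step 26 first.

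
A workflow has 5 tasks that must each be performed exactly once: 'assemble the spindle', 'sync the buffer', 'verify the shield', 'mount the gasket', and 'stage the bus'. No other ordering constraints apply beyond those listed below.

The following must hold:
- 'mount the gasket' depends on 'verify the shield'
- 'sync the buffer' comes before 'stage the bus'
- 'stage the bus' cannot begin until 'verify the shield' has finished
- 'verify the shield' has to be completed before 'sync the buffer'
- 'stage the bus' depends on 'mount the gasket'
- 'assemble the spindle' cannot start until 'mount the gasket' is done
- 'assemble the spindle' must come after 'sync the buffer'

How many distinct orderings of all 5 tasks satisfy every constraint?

Only 'verify the shield' has no prerequisites, so it must go first.
Counting all ways to extend the partial order to a total order gives 4.

4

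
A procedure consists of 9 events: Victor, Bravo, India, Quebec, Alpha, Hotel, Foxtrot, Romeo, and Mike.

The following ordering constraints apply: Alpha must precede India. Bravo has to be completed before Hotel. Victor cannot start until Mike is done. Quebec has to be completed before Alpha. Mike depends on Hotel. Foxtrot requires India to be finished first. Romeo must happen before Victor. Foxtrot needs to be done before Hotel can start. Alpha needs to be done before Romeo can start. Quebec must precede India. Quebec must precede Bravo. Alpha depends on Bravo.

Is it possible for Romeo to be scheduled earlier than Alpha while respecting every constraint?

There is a dependency chain Alpha → Romeo, so Romeo always comes after Alpha.
So no valid ordering can have Romeo before Alpha.

No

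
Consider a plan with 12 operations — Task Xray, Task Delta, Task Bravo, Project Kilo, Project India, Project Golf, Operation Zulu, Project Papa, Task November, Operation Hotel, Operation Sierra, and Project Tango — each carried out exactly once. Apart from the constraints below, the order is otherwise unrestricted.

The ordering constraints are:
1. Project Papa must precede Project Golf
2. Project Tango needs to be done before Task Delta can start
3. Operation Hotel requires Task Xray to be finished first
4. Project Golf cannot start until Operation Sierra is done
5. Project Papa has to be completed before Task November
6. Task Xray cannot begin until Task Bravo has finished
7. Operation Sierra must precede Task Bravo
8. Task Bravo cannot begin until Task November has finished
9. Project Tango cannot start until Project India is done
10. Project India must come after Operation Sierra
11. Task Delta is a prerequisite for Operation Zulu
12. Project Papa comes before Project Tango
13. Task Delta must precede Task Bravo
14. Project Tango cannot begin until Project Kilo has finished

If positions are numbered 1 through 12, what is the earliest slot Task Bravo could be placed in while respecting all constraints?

Every operation that must precede Task Bravo has to come before it. Tracing all chains that end at Task Bravo, those operations are: Task Delta, Project Kilo, Project India, Project Papa, Task November, Operation Sierra, Project Tango — 7 in total.
With 7 mandatory predecessors, the earliest Task Bravo can sit is position 7+1 = 8, and placing just those 7 first achieves it.

8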